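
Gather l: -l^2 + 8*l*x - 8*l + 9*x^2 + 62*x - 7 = -l^2 + l*(8*x - 8) + 9*x^2 + 62*x - 7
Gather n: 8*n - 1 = 8*n - 1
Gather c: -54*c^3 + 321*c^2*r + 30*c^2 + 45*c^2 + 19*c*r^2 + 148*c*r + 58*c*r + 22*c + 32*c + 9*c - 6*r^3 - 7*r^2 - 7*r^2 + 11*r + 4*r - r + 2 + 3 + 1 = -54*c^3 + c^2*(321*r + 75) + c*(19*r^2 + 206*r + 63) - 6*r^3 - 14*r^2 + 14*r + 6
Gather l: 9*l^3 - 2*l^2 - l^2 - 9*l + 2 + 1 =9*l^3 - 3*l^2 - 9*l + 3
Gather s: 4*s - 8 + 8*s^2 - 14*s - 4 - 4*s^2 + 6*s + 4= 4*s^2 - 4*s - 8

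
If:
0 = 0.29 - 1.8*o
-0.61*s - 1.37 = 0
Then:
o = 0.16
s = -2.25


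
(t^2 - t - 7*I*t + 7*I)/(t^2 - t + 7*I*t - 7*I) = (t - 7*I)/(t + 7*I)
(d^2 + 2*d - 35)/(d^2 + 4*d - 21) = (d - 5)/(d - 3)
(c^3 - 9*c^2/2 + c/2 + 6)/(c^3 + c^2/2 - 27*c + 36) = (c + 1)/(c + 6)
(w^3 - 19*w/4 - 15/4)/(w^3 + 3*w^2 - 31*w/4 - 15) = (w + 1)/(w + 4)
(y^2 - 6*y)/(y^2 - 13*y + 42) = y/(y - 7)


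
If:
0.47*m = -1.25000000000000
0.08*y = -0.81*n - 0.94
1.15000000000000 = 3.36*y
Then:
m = -2.66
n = -1.19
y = 0.34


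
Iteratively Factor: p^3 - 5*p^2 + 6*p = (p)*(p^2 - 5*p + 6) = p*(p - 3)*(p - 2)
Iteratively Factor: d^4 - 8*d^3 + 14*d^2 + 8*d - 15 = (d - 1)*(d^3 - 7*d^2 + 7*d + 15) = (d - 3)*(d - 1)*(d^2 - 4*d - 5) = (d - 3)*(d - 1)*(d + 1)*(d - 5)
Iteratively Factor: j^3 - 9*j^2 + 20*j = (j)*(j^2 - 9*j + 20) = j*(j - 4)*(j - 5)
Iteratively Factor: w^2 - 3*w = (w)*(w - 3)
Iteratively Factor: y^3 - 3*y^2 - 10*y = (y - 5)*(y^2 + 2*y) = y*(y - 5)*(y + 2)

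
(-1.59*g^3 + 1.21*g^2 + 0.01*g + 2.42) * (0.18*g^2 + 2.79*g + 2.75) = -0.2862*g^5 - 4.2183*g^4 - 0.9948*g^3 + 3.791*g^2 + 6.7793*g + 6.655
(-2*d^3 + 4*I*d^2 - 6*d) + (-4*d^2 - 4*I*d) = -2*d^3 - 4*d^2 + 4*I*d^2 - 6*d - 4*I*d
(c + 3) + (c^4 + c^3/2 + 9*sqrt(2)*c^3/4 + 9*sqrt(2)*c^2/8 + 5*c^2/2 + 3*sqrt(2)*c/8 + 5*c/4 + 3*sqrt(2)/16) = c^4 + c^3/2 + 9*sqrt(2)*c^3/4 + 9*sqrt(2)*c^2/8 + 5*c^2/2 + 3*sqrt(2)*c/8 + 9*c/4 + 3*sqrt(2)/16 + 3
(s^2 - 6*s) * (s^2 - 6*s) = s^4 - 12*s^3 + 36*s^2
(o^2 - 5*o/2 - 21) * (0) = 0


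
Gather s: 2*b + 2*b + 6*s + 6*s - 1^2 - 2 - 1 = 4*b + 12*s - 4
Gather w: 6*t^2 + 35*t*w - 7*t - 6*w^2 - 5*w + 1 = 6*t^2 - 7*t - 6*w^2 + w*(35*t - 5) + 1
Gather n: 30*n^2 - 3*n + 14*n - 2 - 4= 30*n^2 + 11*n - 6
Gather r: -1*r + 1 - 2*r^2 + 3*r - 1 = -2*r^2 + 2*r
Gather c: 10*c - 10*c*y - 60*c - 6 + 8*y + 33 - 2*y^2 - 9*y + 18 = c*(-10*y - 50) - 2*y^2 - y + 45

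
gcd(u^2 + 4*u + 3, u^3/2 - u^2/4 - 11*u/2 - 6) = 1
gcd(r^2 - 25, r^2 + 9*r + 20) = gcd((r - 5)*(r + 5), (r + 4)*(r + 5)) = r + 5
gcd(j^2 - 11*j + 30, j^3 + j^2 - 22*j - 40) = j - 5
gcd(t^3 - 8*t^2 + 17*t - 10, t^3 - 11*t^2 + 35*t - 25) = t^2 - 6*t + 5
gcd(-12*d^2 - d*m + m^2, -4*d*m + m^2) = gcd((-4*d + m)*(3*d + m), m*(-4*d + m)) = 4*d - m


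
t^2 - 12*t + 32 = (t - 8)*(t - 4)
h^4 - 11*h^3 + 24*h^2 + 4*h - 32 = (h - 8)*(h - 2)^2*(h + 1)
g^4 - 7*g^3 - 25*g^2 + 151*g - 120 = (g - 8)*(g - 3)*(g - 1)*(g + 5)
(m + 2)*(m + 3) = m^2 + 5*m + 6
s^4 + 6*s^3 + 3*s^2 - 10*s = s*(s - 1)*(s + 2)*(s + 5)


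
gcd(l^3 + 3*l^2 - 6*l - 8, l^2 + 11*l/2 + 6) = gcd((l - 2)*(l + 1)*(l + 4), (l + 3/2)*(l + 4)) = l + 4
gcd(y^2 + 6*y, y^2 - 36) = y + 6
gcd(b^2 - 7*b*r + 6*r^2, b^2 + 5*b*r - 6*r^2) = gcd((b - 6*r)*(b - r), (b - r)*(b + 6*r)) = -b + r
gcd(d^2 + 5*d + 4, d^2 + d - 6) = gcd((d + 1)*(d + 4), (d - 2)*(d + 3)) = 1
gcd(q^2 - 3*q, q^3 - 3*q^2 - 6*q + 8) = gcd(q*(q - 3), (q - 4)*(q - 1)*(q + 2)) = 1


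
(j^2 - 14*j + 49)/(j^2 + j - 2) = (j^2 - 14*j + 49)/(j^2 + j - 2)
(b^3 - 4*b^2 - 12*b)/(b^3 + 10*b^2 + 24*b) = (b^2 - 4*b - 12)/(b^2 + 10*b + 24)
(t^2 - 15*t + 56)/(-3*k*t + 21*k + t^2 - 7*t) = (t - 8)/(-3*k + t)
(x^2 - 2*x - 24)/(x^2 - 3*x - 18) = (x + 4)/(x + 3)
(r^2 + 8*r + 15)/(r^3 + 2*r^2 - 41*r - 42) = (r^2 + 8*r + 15)/(r^3 + 2*r^2 - 41*r - 42)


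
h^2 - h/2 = h*(h - 1/2)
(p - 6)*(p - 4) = p^2 - 10*p + 24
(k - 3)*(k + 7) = k^2 + 4*k - 21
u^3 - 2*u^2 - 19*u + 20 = (u - 5)*(u - 1)*(u + 4)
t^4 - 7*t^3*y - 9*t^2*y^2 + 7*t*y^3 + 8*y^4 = (t - 8*y)*(t - y)*(t + y)^2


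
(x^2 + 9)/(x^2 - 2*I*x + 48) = (x^2 + 9)/(x^2 - 2*I*x + 48)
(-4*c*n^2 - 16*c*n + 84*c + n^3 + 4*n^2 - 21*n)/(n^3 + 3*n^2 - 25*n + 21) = (-4*c + n)/(n - 1)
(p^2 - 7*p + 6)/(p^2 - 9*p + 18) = (p - 1)/(p - 3)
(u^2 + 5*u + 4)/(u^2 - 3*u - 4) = (u + 4)/(u - 4)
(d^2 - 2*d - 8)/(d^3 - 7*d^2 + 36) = (d - 4)/(d^2 - 9*d + 18)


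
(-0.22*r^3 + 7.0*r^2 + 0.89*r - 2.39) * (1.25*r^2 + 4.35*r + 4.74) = -0.275*r^5 + 7.793*r^4 + 30.5197*r^3 + 34.064*r^2 - 6.1779*r - 11.3286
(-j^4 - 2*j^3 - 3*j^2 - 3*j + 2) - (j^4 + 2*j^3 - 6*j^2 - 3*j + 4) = -2*j^4 - 4*j^3 + 3*j^2 - 2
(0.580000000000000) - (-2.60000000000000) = 3.18000000000000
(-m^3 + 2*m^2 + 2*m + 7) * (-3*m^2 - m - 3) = 3*m^5 - 5*m^4 - 5*m^3 - 29*m^2 - 13*m - 21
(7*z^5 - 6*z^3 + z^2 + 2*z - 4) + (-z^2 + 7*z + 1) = 7*z^5 - 6*z^3 + 9*z - 3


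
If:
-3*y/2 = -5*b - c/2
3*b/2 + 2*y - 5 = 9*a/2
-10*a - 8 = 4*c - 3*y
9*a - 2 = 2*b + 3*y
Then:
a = 1746/451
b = 1424/451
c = -2276/451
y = 3988/451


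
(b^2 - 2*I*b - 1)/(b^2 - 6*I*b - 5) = (b - I)/(b - 5*I)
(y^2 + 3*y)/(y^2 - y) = (y + 3)/(y - 1)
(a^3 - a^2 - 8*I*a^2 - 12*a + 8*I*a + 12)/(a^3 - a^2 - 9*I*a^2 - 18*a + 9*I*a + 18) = (a - 2*I)/(a - 3*I)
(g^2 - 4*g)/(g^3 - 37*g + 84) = g/(g^2 + 4*g - 21)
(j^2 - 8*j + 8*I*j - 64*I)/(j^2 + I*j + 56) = (j - 8)/(j - 7*I)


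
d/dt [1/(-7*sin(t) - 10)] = 7*cos(t)/(7*sin(t) + 10)^2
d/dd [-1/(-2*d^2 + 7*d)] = (7 - 4*d)/(d^2*(2*d - 7)^2)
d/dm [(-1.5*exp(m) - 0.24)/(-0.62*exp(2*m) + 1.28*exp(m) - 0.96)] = (-0.93*exp(2*m) - 0.2976*exp(m) + 1.7472)*exp(m)/(0.3844*exp(4*m) - 1.5872*exp(3*m) + 2.8288*exp(2*m) - 2.4576*exp(m) + 0.9216)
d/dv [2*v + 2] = 2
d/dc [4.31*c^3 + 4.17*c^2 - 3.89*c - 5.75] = 12.93*c^2 + 8.34*c - 3.89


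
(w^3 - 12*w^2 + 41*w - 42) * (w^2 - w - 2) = w^5 - 13*w^4 + 51*w^3 - 59*w^2 - 40*w + 84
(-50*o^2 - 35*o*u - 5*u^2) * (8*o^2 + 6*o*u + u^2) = -400*o^4 - 580*o^3*u - 300*o^2*u^2 - 65*o*u^3 - 5*u^4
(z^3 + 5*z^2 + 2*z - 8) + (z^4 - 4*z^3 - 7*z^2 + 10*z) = z^4 - 3*z^3 - 2*z^2 + 12*z - 8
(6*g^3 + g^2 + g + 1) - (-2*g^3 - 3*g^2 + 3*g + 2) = 8*g^3 + 4*g^2 - 2*g - 1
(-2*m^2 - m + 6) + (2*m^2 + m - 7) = -1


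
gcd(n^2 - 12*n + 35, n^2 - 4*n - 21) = n - 7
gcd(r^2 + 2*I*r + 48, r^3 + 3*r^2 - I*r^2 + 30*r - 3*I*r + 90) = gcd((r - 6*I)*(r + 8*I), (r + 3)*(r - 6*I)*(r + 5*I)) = r - 6*I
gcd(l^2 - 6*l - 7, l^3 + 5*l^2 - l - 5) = l + 1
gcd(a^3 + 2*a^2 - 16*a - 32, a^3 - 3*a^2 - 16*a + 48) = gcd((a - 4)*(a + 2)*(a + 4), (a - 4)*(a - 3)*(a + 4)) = a^2 - 16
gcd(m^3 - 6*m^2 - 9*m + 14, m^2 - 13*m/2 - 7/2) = m - 7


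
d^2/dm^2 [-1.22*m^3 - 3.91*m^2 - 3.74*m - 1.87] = -7.32*m - 7.82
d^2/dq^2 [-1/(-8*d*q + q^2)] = 2*(q*(8*d - q) + 4*(4*d - q)^2)/(q^3*(8*d - q)^3)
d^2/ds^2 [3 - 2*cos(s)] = 2*cos(s)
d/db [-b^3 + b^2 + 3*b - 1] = -3*b^2 + 2*b + 3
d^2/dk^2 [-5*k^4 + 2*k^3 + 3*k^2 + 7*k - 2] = -60*k^2 + 12*k + 6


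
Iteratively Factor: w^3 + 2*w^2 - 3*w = (w - 1)*(w^2 + 3*w) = (w - 1)*(w + 3)*(w)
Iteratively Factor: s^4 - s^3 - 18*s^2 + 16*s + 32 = (s - 4)*(s^3 + 3*s^2 - 6*s - 8) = (s - 4)*(s - 2)*(s^2 + 5*s + 4) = (s - 4)*(s - 2)*(s + 4)*(s + 1)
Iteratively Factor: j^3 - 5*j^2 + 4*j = (j)*(j^2 - 5*j + 4) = j*(j - 4)*(j - 1)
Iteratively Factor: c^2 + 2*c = (c + 2)*(c)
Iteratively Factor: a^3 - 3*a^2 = (a - 3)*(a^2) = a*(a - 3)*(a)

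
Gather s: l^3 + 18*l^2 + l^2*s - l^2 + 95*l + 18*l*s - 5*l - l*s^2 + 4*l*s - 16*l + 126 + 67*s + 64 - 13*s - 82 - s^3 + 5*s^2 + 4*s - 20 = l^3 + 17*l^2 + 74*l - s^3 + s^2*(5 - l) + s*(l^2 + 22*l + 58) + 88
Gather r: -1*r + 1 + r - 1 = 0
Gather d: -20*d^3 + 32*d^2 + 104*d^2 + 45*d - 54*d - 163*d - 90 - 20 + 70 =-20*d^3 + 136*d^2 - 172*d - 40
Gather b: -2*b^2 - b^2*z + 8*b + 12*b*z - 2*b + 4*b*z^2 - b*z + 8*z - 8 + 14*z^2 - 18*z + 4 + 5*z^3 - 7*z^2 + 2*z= b^2*(-z - 2) + b*(4*z^2 + 11*z + 6) + 5*z^3 + 7*z^2 - 8*z - 4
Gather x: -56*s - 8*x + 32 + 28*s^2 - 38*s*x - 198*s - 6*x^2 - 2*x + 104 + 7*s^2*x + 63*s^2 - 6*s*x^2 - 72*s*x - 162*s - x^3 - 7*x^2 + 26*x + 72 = 91*s^2 - 416*s - x^3 + x^2*(-6*s - 13) + x*(7*s^2 - 110*s + 16) + 208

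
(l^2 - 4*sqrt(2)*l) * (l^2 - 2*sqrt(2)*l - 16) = l^4 - 6*sqrt(2)*l^3 + 64*sqrt(2)*l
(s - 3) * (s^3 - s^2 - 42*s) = s^4 - 4*s^3 - 39*s^2 + 126*s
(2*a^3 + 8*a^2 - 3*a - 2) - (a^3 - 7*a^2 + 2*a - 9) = a^3 + 15*a^2 - 5*a + 7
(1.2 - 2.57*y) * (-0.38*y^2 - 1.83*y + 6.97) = 0.9766*y^3 + 4.2471*y^2 - 20.1089*y + 8.364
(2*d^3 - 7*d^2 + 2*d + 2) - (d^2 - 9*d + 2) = 2*d^3 - 8*d^2 + 11*d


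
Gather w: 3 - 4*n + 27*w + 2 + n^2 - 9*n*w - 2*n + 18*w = n^2 - 6*n + w*(45 - 9*n) + 5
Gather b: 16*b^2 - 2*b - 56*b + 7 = 16*b^2 - 58*b + 7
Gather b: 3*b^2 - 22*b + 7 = 3*b^2 - 22*b + 7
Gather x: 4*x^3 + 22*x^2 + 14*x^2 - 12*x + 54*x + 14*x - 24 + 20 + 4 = 4*x^3 + 36*x^2 + 56*x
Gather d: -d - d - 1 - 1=-2*d - 2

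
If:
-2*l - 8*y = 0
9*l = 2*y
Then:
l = 0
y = 0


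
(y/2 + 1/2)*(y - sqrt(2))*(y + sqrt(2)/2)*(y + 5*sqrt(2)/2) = y^4/2 + y^3/2 + sqrt(2)*y^3 - 7*y^2/4 + sqrt(2)*y^2 - 5*sqrt(2)*y/4 - 7*y/4 - 5*sqrt(2)/4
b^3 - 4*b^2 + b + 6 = (b - 3)*(b - 2)*(b + 1)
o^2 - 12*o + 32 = (o - 8)*(o - 4)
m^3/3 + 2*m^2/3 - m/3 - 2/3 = (m/3 + 1/3)*(m - 1)*(m + 2)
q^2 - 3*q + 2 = (q - 2)*(q - 1)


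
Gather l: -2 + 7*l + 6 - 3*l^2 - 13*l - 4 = -3*l^2 - 6*l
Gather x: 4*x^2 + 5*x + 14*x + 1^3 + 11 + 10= 4*x^2 + 19*x + 22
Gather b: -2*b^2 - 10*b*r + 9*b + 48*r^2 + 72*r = -2*b^2 + b*(9 - 10*r) + 48*r^2 + 72*r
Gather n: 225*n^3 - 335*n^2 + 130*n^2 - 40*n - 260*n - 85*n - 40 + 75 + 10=225*n^3 - 205*n^2 - 385*n + 45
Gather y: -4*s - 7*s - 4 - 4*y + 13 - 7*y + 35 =-11*s - 11*y + 44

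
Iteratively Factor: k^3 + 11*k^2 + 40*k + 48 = (k + 3)*(k^2 + 8*k + 16) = (k + 3)*(k + 4)*(k + 4)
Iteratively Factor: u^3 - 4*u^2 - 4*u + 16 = (u - 2)*(u^2 - 2*u - 8) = (u - 4)*(u - 2)*(u + 2)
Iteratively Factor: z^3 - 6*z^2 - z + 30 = (z + 2)*(z^2 - 8*z + 15) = (z - 5)*(z + 2)*(z - 3)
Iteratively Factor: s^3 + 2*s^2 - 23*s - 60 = (s - 5)*(s^2 + 7*s + 12) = (s - 5)*(s + 4)*(s + 3)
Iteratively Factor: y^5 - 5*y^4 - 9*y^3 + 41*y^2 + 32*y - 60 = (y - 5)*(y^4 - 9*y^2 - 4*y + 12) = (y - 5)*(y - 1)*(y^3 + y^2 - 8*y - 12) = (y - 5)*(y - 3)*(y - 1)*(y^2 + 4*y + 4) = (y - 5)*(y - 3)*(y - 1)*(y + 2)*(y + 2)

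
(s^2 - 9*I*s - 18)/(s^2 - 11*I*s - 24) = (s - 6*I)/(s - 8*I)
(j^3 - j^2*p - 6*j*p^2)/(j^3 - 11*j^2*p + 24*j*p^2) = (-j - 2*p)/(-j + 8*p)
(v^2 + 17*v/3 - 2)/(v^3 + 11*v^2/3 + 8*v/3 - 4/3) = (v + 6)/(v^2 + 4*v + 4)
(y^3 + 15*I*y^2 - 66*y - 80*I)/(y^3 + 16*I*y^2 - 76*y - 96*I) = (y + 5*I)/(y + 6*I)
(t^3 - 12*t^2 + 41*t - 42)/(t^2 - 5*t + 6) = t - 7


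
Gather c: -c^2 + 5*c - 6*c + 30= -c^2 - c + 30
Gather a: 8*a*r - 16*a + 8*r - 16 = a*(8*r - 16) + 8*r - 16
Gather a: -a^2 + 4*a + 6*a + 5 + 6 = -a^2 + 10*a + 11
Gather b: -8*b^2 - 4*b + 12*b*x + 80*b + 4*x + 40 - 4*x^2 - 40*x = -8*b^2 + b*(12*x + 76) - 4*x^2 - 36*x + 40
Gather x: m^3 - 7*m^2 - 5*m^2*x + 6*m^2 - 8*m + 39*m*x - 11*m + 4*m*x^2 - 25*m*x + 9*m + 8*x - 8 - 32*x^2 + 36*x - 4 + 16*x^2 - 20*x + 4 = m^3 - m^2 - 10*m + x^2*(4*m - 16) + x*(-5*m^2 + 14*m + 24) - 8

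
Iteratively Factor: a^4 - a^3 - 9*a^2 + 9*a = (a + 3)*(a^3 - 4*a^2 + 3*a) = a*(a + 3)*(a^2 - 4*a + 3) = a*(a - 1)*(a + 3)*(a - 3)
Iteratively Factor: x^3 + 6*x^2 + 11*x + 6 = (x + 2)*(x^2 + 4*x + 3) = (x + 2)*(x + 3)*(x + 1)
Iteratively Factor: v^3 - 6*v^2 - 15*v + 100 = (v + 4)*(v^2 - 10*v + 25) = (v - 5)*(v + 4)*(v - 5)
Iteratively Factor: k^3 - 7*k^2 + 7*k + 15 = (k - 5)*(k^2 - 2*k - 3) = (k - 5)*(k + 1)*(k - 3)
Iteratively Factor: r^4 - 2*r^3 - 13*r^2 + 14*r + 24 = (r + 3)*(r^3 - 5*r^2 + 2*r + 8) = (r - 2)*(r + 3)*(r^2 - 3*r - 4) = (r - 4)*(r - 2)*(r + 3)*(r + 1)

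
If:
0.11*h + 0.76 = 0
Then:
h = -6.91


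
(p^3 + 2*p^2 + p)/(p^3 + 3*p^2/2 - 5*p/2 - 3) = 2*p*(p + 1)/(2*p^2 + p - 6)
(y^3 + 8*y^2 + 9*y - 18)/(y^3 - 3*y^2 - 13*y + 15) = (y + 6)/(y - 5)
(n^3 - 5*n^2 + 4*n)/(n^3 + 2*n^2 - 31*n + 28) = n/(n + 7)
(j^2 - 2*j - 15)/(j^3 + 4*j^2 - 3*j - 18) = (j - 5)/(j^2 + j - 6)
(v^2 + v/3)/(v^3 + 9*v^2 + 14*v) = (v + 1/3)/(v^2 + 9*v + 14)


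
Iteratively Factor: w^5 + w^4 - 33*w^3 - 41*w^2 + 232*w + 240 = (w + 4)*(w^4 - 3*w^3 - 21*w^2 + 43*w + 60) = (w + 1)*(w + 4)*(w^3 - 4*w^2 - 17*w + 60) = (w - 3)*(w + 1)*(w + 4)*(w^2 - w - 20) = (w - 5)*(w - 3)*(w + 1)*(w + 4)*(w + 4)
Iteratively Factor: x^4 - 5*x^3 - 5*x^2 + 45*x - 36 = (x - 1)*(x^3 - 4*x^2 - 9*x + 36) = (x - 1)*(x + 3)*(x^2 - 7*x + 12) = (x - 3)*(x - 1)*(x + 3)*(x - 4)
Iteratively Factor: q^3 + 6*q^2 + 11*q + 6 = (q + 1)*(q^2 + 5*q + 6) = (q + 1)*(q + 2)*(q + 3)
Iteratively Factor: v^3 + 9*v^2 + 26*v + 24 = (v + 4)*(v^2 + 5*v + 6) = (v + 2)*(v + 4)*(v + 3)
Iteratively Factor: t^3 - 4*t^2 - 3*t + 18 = (t - 3)*(t^2 - t - 6) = (t - 3)^2*(t + 2)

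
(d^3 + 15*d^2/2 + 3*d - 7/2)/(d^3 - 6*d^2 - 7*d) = (2*d^2 + 13*d - 7)/(2*d*(d - 7))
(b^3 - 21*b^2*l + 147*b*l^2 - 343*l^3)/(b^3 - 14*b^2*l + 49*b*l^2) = (b - 7*l)/b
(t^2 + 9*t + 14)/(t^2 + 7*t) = (t + 2)/t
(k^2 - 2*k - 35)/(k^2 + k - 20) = (k - 7)/(k - 4)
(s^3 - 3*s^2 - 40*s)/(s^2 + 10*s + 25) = s*(s - 8)/(s + 5)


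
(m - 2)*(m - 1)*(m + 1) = m^3 - 2*m^2 - m + 2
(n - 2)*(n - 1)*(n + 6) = n^3 + 3*n^2 - 16*n + 12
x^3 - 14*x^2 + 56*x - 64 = (x - 8)*(x - 4)*(x - 2)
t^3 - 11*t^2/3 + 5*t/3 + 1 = (t - 3)*(t - 1)*(t + 1/3)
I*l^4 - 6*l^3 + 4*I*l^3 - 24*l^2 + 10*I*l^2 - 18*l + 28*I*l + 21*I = (l + 3)*(l - I)*(l + 7*I)*(I*l + I)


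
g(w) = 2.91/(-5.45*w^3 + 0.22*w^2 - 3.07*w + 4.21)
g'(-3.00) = 0.02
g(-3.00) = 0.02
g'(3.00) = 0.02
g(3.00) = -0.02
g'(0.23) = 0.94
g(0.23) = 0.84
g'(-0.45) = 0.51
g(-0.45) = 0.47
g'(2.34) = 0.05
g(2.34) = -0.04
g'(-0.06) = 0.48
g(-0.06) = 0.66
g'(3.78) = 0.01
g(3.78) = -0.01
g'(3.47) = 0.01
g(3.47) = -0.01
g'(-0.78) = 0.45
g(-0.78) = 0.31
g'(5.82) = 0.00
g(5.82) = -0.00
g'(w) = 2.91*(16.35*w^2 - 0.44*w + 3.07)/(-5.45*w^3 + 0.22*w^2 - 3.07*w + 4.21)^2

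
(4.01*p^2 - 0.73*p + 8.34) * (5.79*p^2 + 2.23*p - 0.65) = 23.2179*p^4 + 4.7156*p^3 + 44.0542*p^2 + 19.0727*p - 5.421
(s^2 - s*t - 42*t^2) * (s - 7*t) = s^3 - 8*s^2*t - 35*s*t^2 + 294*t^3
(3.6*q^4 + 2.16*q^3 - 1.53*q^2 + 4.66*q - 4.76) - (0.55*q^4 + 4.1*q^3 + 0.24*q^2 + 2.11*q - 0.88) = 3.05*q^4 - 1.94*q^3 - 1.77*q^2 + 2.55*q - 3.88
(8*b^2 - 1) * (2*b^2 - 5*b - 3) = 16*b^4 - 40*b^3 - 26*b^2 + 5*b + 3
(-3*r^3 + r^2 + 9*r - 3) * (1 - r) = 3*r^4 - 4*r^3 - 8*r^2 + 12*r - 3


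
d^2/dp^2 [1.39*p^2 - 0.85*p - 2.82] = 2.78000000000000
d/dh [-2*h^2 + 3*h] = 3 - 4*h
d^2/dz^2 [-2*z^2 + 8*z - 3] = -4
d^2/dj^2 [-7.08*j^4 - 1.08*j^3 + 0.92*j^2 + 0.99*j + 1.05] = -84.96*j^2 - 6.48*j + 1.84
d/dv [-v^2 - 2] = -2*v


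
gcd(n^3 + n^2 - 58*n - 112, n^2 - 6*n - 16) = n^2 - 6*n - 16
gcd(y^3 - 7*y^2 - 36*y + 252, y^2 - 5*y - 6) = y - 6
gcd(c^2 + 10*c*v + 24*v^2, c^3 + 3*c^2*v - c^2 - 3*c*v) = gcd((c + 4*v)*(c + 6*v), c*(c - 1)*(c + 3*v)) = 1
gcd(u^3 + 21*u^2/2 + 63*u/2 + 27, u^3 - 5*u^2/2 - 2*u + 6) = u + 3/2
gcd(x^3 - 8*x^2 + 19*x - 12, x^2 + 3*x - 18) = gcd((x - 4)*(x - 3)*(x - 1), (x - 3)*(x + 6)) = x - 3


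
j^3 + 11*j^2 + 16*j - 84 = (j - 2)*(j + 6)*(j + 7)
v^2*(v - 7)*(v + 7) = v^4 - 49*v^2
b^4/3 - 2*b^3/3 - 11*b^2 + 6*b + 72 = (b/3 + 1)*(b - 6)*(b - 3)*(b + 4)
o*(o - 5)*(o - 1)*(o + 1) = o^4 - 5*o^3 - o^2 + 5*o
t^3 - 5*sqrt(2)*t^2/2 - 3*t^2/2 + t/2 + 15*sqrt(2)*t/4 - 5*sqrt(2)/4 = (t - 1)*(t - 1/2)*(t - 5*sqrt(2)/2)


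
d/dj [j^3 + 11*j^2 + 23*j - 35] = 3*j^2 + 22*j + 23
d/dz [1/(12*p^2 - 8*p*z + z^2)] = 2*(4*p - z)/(12*p^2 - 8*p*z + z^2)^2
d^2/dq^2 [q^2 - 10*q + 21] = 2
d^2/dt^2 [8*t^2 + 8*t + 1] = 16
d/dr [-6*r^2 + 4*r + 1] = 4 - 12*r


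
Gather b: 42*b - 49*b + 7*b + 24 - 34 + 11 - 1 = 0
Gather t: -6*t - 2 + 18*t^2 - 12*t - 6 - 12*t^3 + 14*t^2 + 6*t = -12*t^3 + 32*t^2 - 12*t - 8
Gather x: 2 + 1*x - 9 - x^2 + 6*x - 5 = -x^2 + 7*x - 12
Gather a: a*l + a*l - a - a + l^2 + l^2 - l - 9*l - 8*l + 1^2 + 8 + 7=a*(2*l - 2) + 2*l^2 - 18*l + 16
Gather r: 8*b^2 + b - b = 8*b^2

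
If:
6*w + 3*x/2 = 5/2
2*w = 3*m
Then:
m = 5/18 - x/6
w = 5/12 - x/4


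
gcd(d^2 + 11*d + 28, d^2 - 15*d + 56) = 1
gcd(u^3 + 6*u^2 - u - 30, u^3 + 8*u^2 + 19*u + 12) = u + 3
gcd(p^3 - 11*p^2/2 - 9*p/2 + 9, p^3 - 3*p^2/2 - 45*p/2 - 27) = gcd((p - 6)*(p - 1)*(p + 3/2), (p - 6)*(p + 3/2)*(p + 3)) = p^2 - 9*p/2 - 9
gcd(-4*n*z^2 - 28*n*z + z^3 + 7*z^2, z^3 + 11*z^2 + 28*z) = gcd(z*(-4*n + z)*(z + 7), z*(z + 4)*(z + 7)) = z^2 + 7*z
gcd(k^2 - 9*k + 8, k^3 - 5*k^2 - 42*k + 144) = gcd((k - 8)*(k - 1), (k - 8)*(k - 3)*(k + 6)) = k - 8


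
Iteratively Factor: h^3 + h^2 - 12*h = (h - 3)*(h^2 + 4*h) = (h - 3)*(h + 4)*(h)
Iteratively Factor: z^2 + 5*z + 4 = (z + 1)*(z + 4)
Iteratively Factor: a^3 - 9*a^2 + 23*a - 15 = (a - 1)*(a^2 - 8*a + 15) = (a - 3)*(a - 1)*(a - 5)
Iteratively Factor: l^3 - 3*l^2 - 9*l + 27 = (l + 3)*(l^2 - 6*l + 9) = (l - 3)*(l + 3)*(l - 3)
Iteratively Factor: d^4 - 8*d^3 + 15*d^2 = (d)*(d^3 - 8*d^2 + 15*d) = d*(d - 3)*(d^2 - 5*d) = d*(d - 5)*(d - 3)*(d)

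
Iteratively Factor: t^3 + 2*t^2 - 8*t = (t - 2)*(t^2 + 4*t) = (t - 2)*(t + 4)*(t)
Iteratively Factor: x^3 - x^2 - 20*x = (x + 4)*(x^2 - 5*x) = x*(x + 4)*(x - 5)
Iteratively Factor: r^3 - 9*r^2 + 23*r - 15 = (r - 5)*(r^2 - 4*r + 3) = (r - 5)*(r - 3)*(r - 1)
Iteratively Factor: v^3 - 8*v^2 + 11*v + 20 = (v - 4)*(v^2 - 4*v - 5) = (v - 5)*(v - 4)*(v + 1)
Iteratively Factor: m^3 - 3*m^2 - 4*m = (m + 1)*(m^2 - 4*m) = (m - 4)*(m + 1)*(m)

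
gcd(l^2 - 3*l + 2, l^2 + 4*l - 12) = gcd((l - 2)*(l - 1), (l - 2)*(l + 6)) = l - 2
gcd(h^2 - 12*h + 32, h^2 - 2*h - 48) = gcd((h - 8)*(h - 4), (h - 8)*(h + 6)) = h - 8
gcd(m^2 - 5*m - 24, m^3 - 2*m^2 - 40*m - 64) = m - 8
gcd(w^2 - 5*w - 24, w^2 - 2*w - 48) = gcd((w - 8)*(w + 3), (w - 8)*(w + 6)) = w - 8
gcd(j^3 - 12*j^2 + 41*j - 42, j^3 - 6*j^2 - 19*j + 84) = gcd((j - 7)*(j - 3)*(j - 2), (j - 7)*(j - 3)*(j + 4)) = j^2 - 10*j + 21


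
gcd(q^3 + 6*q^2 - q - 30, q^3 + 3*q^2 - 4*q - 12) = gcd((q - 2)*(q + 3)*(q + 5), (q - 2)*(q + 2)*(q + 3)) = q^2 + q - 6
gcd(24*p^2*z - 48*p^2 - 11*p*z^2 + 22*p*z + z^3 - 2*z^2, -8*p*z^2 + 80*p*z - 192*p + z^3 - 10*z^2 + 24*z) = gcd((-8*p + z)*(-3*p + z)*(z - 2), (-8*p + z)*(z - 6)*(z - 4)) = -8*p + z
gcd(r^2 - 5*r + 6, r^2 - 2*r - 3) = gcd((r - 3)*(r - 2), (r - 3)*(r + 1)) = r - 3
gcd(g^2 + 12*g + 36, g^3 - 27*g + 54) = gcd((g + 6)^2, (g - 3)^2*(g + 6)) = g + 6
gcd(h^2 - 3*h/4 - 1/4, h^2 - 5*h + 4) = h - 1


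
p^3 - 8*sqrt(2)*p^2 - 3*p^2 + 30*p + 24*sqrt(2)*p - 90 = (p - 3)*(p - 5*sqrt(2))*(p - 3*sqrt(2))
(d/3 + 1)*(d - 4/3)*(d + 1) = d^3/3 + 8*d^2/9 - 7*d/9 - 4/3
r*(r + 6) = r^2 + 6*r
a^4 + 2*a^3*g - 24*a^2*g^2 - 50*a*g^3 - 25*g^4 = (a - 5*g)*(a + g)^2*(a + 5*g)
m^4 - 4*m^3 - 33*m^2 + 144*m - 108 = (m - 6)*(m - 3)*(m - 1)*(m + 6)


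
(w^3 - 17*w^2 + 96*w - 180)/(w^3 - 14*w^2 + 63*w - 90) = (w - 6)/(w - 3)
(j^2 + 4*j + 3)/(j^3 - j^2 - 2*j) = (j + 3)/(j*(j - 2))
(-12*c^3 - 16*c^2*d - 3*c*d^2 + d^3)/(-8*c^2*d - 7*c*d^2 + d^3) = (12*c^2 + 4*c*d - d^2)/(d*(8*c - d))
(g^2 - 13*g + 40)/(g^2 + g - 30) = (g - 8)/(g + 6)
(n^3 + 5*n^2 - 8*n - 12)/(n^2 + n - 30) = (n^2 - n - 2)/(n - 5)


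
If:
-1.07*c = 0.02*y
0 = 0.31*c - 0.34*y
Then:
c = 0.00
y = 0.00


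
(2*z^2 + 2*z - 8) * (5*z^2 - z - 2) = 10*z^4 + 8*z^3 - 46*z^2 + 4*z + 16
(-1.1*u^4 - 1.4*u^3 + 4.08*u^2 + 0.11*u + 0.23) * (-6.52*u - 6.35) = 7.172*u^5 + 16.113*u^4 - 17.7116*u^3 - 26.6252*u^2 - 2.1981*u - 1.4605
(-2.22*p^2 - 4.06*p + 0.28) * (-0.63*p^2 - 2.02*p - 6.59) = 1.3986*p^4 + 7.0422*p^3 + 22.6546*p^2 + 26.1898*p - 1.8452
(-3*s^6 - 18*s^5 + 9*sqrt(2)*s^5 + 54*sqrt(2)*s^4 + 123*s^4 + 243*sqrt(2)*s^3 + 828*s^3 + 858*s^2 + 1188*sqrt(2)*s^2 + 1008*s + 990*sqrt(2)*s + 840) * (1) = -3*s^6 - 18*s^5 + 9*sqrt(2)*s^5 + 54*sqrt(2)*s^4 + 123*s^4 + 243*sqrt(2)*s^3 + 828*s^3 + 858*s^2 + 1188*sqrt(2)*s^2 + 1008*s + 990*sqrt(2)*s + 840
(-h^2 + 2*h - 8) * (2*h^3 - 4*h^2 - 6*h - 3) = -2*h^5 + 8*h^4 - 18*h^3 + 23*h^2 + 42*h + 24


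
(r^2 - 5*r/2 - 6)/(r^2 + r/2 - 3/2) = (r - 4)/(r - 1)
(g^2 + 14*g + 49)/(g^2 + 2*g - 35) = (g + 7)/(g - 5)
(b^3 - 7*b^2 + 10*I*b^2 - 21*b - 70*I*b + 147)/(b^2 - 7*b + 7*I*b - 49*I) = b + 3*I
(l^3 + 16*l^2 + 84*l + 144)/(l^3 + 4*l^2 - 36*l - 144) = (l + 6)/(l - 6)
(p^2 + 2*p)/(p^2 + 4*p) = (p + 2)/(p + 4)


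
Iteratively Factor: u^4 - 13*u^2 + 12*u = (u - 3)*(u^3 + 3*u^2 - 4*u) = u*(u - 3)*(u^2 + 3*u - 4) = u*(u - 3)*(u - 1)*(u + 4)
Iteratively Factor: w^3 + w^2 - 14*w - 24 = (w + 3)*(w^2 - 2*w - 8) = (w - 4)*(w + 3)*(w + 2)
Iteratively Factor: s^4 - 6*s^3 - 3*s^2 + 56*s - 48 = (s - 4)*(s^3 - 2*s^2 - 11*s + 12) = (s - 4)*(s - 1)*(s^2 - s - 12) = (s - 4)^2*(s - 1)*(s + 3)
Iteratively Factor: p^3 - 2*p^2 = (p)*(p^2 - 2*p) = p*(p - 2)*(p)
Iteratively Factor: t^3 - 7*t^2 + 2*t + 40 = (t - 5)*(t^2 - 2*t - 8) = (t - 5)*(t - 4)*(t + 2)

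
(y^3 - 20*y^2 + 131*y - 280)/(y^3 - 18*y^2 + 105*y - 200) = (y - 7)/(y - 5)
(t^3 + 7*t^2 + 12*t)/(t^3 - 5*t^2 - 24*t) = (t + 4)/(t - 8)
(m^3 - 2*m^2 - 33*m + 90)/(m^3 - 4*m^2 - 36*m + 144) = (m^2 - 8*m + 15)/(m^2 - 10*m + 24)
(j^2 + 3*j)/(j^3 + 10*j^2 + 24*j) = (j + 3)/(j^2 + 10*j + 24)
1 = 1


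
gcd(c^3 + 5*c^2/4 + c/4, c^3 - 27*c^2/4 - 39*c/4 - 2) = c^2 + 5*c/4 + 1/4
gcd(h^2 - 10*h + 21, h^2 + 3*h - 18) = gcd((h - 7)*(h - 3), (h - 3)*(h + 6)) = h - 3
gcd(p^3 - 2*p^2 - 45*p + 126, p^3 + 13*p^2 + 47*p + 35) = p + 7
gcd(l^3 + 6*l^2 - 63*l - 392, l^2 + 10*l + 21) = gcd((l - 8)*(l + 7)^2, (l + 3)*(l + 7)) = l + 7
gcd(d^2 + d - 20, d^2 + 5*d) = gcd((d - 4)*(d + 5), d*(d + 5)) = d + 5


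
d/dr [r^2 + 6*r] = 2*r + 6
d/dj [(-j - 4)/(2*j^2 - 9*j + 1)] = (-2*j^2 + 9*j + (j + 4)*(4*j - 9) - 1)/(2*j^2 - 9*j + 1)^2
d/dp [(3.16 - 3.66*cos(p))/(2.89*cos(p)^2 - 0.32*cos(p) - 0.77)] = (-10.5774*cos(p)^2 + 18.2648*cos(p) - 3.8294)*sin(p)/(8.3521*cos(p)^4 - 1.8496*cos(p)^3 - 4.3482*cos(p)^2 + 0.4928*cos(p) + 0.5929)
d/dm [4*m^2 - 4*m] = 8*m - 4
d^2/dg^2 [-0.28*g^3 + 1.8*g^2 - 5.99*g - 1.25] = 3.6 - 1.68*g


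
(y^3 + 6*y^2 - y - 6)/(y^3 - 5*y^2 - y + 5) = (y + 6)/(y - 5)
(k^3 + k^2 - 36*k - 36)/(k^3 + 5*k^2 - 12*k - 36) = (k^2 - 5*k - 6)/(k^2 - k - 6)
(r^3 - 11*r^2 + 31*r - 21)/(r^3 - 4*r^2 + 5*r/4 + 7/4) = 4*(r^2 - 10*r + 21)/(4*r^2 - 12*r - 7)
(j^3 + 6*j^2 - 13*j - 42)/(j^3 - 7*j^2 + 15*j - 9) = (j^2 + 9*j + 14)/(j^2 - 4*j + 3)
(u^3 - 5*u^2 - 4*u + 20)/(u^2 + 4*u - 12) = (u^2 - 3*u - 10)/(u + 6)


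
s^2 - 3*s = s*(s - 3)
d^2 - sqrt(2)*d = d*(d - sqrt(2))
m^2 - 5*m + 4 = (m - 4)*(m - 1)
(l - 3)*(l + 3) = l^2 - 9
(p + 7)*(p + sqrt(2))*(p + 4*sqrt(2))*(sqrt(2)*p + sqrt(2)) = sqrt(2)*p^4 + 10*p^3 + 8*sqrt(2)*p^3 + 15*sqrt(2)*p^2 + 80*p^2 + 70*p + 64*sqrt(2)*p + 56*sqrt(2)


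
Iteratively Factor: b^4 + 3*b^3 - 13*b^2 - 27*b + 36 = (b + 4)*(b^3 - b^2 - 9*b + 9) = (b + 3)*(b + 4)*(b^2 - 4*b + 3) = (b - 1)*(b + 3)*(b + 4)*(b - 3)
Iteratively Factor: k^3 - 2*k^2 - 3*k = (k)*(k^2 - 2*k - 3) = k*(k - 3)*(k + 1)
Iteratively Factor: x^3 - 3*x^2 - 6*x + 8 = (x + 2)*(x^2 - 5*x + 4) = (x - 1)*(x + 2)*(x - 4)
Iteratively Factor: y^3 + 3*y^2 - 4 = (y + 2)*(y^2 + y - 2) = (y + 2)^2*(y - 1)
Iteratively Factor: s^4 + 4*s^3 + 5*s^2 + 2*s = (s + 1)*(s^3 + 3*s^2 + 2*s) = s*(s + 1)*(s^2 + 3*s + 2) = s*(s + 1)*(s + 2)*(s + 1)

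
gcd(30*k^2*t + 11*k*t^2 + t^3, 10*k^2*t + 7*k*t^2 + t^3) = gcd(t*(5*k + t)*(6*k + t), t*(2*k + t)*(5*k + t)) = 5*k*t + t^2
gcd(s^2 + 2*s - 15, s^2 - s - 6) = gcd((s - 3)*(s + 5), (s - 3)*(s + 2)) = s - 3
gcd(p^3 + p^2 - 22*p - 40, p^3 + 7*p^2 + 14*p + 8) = p^2 + 6*p + 8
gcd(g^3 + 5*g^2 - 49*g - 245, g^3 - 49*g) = g^2 - 49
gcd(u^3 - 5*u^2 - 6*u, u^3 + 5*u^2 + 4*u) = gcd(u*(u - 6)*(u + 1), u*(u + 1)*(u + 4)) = u^2 + u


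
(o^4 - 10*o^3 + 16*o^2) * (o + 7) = o^5 - 3*o^4 - 54*o^3 + 112*o^2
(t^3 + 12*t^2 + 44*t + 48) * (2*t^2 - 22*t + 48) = 2*t^5 + 2*t^4 - 128*t^3 - 296*t^2 + 1056*t + 2304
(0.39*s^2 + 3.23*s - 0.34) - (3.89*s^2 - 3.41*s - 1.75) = -3.5*s^2 + 6.64*s + 1.41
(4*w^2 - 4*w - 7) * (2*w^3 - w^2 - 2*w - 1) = 8*w^5 - 12*w^4 - 18*w^3 + 11*w^2 + 18*w + 7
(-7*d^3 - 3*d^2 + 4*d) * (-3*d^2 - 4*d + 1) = 21*d^5 + 37*d^4 - 7*d^3 - 19*d^2 + 4*d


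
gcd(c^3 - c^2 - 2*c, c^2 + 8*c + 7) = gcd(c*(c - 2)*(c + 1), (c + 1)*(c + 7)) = c + 1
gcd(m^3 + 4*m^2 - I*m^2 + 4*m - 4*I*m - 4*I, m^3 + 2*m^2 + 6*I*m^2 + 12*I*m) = m + 2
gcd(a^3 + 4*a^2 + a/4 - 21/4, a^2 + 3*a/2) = a + 3/2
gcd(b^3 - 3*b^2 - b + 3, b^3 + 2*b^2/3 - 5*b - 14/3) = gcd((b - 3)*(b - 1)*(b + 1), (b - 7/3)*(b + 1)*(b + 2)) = b + 1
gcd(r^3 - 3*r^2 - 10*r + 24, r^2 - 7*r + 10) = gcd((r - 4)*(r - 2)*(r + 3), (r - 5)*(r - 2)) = r - 2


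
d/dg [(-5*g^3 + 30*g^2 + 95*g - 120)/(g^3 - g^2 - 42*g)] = 5*(-5*g^4 + 46*g^3 - 161*g^2 - 48*g - 1008)/(g^2*(g^4 - 2*g^3 - 83*g^2 + 84*g + 1764))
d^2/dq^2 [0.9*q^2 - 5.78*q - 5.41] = 1.80000000000000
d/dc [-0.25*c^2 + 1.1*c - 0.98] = 1.1 - 0.5*c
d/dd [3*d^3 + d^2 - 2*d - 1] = 9*d^2 + 2*d - 2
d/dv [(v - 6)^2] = 2*v - 12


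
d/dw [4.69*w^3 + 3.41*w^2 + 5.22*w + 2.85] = 14.07*w^2 + 6.82*w + 5.22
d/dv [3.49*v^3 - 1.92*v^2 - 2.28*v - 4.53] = 10.47*v^2 - 3.84*v - 2.28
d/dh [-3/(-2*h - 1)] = -6/(2*h + 1)^2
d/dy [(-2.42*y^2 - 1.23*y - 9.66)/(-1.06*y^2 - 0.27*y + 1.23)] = (-0.6504*y^2 - 26.4324*y - 4.1211)/(1.1236*y^4 + 0.5724*y^3 - 2.5347*y^2 - 0.6642*y + 1.5129)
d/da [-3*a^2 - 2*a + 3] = -6*a - 2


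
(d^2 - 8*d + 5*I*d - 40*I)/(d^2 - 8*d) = (d + 5*I)/d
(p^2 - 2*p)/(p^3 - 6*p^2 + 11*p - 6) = p/(p^2 - 4*p + 3)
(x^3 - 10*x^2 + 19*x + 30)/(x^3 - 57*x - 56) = (x^2 - 11*x + 30)/(x^2 - x - 56)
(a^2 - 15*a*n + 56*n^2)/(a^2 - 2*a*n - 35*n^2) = (a - 8*n)/(a + 5*n)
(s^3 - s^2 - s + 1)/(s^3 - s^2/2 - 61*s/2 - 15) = 2*(-s^3 + s^2 + s - 1)/(-2*s^3 + s^2 + 61*s + 30)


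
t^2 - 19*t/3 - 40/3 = (t - 8)*(t + 5/3)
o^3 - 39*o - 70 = (o - 7)*(o + 2)*(o + 5)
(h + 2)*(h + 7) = h^2 + 9*h + 14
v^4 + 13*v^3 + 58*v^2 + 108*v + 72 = (v + 2)^2*(v + 3)*(v + 6)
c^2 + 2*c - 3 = (c - 1)*(c + 3)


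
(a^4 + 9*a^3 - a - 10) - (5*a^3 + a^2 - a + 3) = a^4 + 4*a^3 - a^2 - 13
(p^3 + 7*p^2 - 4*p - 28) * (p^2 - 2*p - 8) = p^5 + 5*p^4 - 26*p^3 - 76*p^2 + 88*p + 224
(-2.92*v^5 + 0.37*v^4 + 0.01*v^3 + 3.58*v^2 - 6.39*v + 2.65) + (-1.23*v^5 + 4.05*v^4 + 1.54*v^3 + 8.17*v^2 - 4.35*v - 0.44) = -4.15*v^5 + 4.42*v^4 + 1.55*v^3 + 11.75*v^2 - 10.74*v + 2.21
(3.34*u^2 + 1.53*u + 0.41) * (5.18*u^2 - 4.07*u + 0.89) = 17.3012*u^4 - 5.6684*u^3 - 1.1307*u^2 - 0.307*u + 0.3649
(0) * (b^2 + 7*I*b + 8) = 0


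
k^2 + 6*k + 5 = (k + 1)*(k + 5)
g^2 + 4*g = g*(g + 4)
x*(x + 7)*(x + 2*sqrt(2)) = x^3 + 2*sqrt(2)*x^2 + 7*x^2 + 14*sqrt(2)*x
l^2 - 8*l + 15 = (l - 5)*(l - 3)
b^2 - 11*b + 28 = (b - 7)*(b - 4)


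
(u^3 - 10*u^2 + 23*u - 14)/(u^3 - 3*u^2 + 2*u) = (u - 7)/u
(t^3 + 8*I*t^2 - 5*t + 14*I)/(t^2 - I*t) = t + 9*I - 14/t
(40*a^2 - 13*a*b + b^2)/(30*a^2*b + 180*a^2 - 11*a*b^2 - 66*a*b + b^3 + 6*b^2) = (8*a - b)/(6*a*b + 36*a - b^2 - 6*b)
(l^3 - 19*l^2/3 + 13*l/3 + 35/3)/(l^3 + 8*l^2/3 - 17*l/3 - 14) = (l^2 - 4*l - 5)/(l^2 + 5*l + 6)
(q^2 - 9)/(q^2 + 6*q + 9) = (q - 3)/(q + 3)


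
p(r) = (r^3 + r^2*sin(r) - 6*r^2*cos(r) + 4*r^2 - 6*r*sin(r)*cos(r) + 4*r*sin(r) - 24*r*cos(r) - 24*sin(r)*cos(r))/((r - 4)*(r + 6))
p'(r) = (6*r^2*sin(r) + r^2*cos(r) + 3*r^2 + 6*r*sin(r)^2 + 26*r*sin(r) - 6*r*cos(r)^2 - 8*r*cos(r) + 8*r + 24*sin(r)^2 - 6*sin(r)*cos(r) + 4*sin(r) - 24*cos(r)^2 - 24*cos(r))/((r - 4)*(r + 6)) - (r^3 + r^2*sin(r) - 6*r^2*cos(r) + 4*r^2 - 6*r*sin(r)*cos(r) + 4*r*sin(r) - 24*r*cos(r) - 24*sin(r)*cos(r))/((r - 4)*(r + 6)^2) - (r^3 + r^2*sin(r) - 6*r^2*cos(r) + 4*r^2 - 6*r*sin(r)*cos(r) + 4*r*sin(r) - 24*r*cos(r) - 24*sin(r)*cos(r))/((r - 4)^2*(r + 6))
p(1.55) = -1.09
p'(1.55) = -6.29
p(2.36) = -9.41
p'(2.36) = -14.41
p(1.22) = 0.47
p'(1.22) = -3.24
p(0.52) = 0.95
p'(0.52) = 1.27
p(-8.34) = -7.68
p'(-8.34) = -7.66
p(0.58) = 1.02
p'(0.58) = 1.04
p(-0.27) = -0.50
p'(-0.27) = 1.60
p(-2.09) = 0.21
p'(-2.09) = -0.94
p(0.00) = 0.00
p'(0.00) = 2.00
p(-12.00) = -16.30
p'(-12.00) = 4.95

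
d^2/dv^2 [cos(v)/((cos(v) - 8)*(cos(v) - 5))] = (-13*(1 - cos(v)^2)^2 - cos(v)^5 + 242*cos(v)^3 - 546*cos(v)^2 - 1840*cos(v) + 1053)/((cos(v) - 8)^3*(cos(v) - 5)^3)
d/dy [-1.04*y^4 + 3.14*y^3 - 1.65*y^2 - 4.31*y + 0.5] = -4.16*y^3 + 9.42*y^2 - 3.3*y - 4.31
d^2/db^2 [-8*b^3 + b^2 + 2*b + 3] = 2 - 48*b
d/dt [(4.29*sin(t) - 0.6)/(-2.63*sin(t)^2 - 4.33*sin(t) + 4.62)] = (11.2827*sin(t)^2 - 3.156*sin(t) + 17.2218)*cos(t)/(6.9169*sin(t)^4 + 22.7758*sin(t)^3 - 5.5523*sin(t)^2 - 40.0092*sin(t) + 21.3444)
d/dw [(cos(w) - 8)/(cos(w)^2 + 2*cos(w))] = (sin(w) - 16*sin(w)/cos(w)^2 - 16*tan(w))/(cos(w) + 2)^2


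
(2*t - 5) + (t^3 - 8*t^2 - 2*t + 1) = t^3 - 8*t^2 - 4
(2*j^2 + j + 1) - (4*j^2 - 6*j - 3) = -2*j^2 + 7*j + 4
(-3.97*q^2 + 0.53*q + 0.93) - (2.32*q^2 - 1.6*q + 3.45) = -6.29*q^2 + 2.13*q - 2.52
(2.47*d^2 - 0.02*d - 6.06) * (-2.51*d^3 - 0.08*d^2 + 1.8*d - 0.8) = -6.1997*d^5 - 0.1474*d^4 + 19.6582*d^3 - 1.5272*d^2 - 10.892*d + 4.848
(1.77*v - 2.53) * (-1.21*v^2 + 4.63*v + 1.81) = -2.1417*v^3 + 11.2564*v^2 - 8.5102*v - 4.5793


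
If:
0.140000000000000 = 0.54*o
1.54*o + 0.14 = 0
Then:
No Solution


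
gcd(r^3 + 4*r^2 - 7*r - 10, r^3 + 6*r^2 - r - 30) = r^2 + 3*r - 10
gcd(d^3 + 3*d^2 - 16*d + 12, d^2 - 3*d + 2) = d^2 - 3*d + 2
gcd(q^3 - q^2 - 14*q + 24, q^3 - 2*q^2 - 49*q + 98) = q - 2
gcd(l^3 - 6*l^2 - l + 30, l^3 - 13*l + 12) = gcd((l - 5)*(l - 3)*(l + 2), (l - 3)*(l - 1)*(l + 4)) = l - 3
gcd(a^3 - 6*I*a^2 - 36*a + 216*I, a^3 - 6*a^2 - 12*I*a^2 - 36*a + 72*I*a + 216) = a^2 + a*(-6 - 6*I) + 36*I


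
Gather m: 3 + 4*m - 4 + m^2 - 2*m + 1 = m^2 + 2*m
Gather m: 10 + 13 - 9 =14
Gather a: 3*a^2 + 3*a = 3*a^2 + 3*a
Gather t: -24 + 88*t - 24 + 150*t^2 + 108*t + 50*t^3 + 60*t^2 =50*t^3 + 210*t^2 + 196*t - 48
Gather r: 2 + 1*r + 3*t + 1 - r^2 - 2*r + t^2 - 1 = -r^2 - r + t^2 + 3*t + 2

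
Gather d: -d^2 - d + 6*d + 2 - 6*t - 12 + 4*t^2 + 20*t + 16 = -d^2 + 5*d + 4*t^2 + 14*t + 6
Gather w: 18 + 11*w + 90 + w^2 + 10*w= w^2 + 21*w + 108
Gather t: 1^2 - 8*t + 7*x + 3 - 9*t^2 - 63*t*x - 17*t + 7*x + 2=-9*t^2 + t*(-63*x - 25) + 14*x + 6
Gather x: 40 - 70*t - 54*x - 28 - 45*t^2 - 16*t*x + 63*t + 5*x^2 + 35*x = -45*t^2 - 7*t + 5*x^2 + x*(-16*t - 19) + 12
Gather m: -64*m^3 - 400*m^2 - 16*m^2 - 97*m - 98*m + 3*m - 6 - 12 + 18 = -64*m^3 - 416*m^2 - 192*m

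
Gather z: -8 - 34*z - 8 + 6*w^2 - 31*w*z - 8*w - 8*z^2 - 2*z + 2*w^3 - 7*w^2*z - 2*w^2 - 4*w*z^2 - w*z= 2*w^3 + 4*w^2 - 8*w + z^2*(-4*w - 8) + z*(-7*w^2 - 32*w - 36) - 16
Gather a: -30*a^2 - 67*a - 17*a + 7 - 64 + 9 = -30*a^2 - 84*a - 48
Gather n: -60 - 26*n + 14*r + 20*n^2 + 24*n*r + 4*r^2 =20*n^2 + n*(24*r - 26) + 4*r^2 + 14*r - 60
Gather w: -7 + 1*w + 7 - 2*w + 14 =14 - w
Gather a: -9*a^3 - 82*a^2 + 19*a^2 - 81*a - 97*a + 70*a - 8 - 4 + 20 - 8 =-9*a^3 - 63*a^2 - 108*a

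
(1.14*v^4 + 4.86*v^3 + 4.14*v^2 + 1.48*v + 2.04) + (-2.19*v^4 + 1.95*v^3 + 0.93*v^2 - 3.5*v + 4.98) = -1.05*v^4 + 6.81*v^3 + 5.07*v^2 - 2.02*v + 7.02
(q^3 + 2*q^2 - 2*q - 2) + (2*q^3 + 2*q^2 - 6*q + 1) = 3*q^3 + 4*q^2 - 8*q - 1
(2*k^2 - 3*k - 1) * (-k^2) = -2*k^4 + 3*k^3 + k^2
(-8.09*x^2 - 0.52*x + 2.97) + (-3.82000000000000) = -8.09*x^2 - 0.52*x - 0.85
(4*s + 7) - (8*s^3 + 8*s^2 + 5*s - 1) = -8*s^3 - 8*s^2 - s + 8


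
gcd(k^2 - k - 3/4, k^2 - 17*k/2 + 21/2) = k - 3/2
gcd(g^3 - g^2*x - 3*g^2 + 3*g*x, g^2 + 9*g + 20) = 1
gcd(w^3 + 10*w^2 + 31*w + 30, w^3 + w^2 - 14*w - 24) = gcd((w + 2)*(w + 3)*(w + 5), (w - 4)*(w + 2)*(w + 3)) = w^2 + 5*w + 6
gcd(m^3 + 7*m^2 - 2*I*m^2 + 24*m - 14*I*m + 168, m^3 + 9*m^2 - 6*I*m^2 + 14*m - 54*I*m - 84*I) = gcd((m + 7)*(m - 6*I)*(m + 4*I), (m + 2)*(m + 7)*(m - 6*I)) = m^2 + m*(7 - 6*I) - 42*I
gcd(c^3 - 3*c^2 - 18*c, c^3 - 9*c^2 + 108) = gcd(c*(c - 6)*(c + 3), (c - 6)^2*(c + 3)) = c^2 - 3*c - 18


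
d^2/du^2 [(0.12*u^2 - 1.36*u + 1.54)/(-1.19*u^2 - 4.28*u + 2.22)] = (2.22044604925031e-16*u^4 + 5.07416*u^3 - 14.98686*u^2 - 25.50408*u - 39.89588)/(1.685159*u^6 + 18.182724*u^5 + 55.965462*u^4 + 10.561328*u^3 - 104.406156*u^2 + 63.280656*u - 10.941048)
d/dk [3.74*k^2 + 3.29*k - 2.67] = 7.48*k + 3.29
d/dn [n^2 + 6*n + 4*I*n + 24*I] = 2*n + 6 + 4*I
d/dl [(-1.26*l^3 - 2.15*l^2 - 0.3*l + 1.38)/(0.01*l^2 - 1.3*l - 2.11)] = (-0.0126*l^4 + 3.276*l^3 + 10.7738*l^2 + 9.0454*l + 2.427)/(0.0001*l^4 - 0.026*l^3 + 1.6478*l^2 + 5.486*l + 4.4521)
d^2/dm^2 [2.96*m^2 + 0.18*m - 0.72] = 5.92000000000000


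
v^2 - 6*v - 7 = (v - 7)*(v + 1)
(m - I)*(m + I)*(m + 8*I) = m^3 + 8*I*m^2 + m + 8*I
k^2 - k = k*(k - 1)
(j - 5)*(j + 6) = j^2 + j - 30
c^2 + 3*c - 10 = (c - 2)*(c + 5)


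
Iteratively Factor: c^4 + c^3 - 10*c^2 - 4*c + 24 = (c - 2)*(c^3 + 3*c^2 - 4*c - 12) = (c - 2)*(c + 2)*(c^2 + c - 6) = (c - 2)^2*(c + 2)*(c + 3)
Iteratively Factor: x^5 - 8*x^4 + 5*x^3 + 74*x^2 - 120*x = (x)*(x^4 - 8*x^3 + 5*x^2 + 74*x - 120) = x*(x - 2)*(x^3 - 6*x^2 - 7*x + 60) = x*(x - 2)*(x + 3)*(x^2 - 9*x + 20) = x*(x - 4)*(x - 2)*(x + 3)*(x - 5)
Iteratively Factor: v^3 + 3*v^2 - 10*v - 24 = (v + 2)*(v^2 + v - 12) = (v + 2)*(v + 4)*(v - 3)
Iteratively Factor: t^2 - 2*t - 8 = (t - 4)*(t + 2)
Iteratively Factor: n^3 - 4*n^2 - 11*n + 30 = (n - 5)*(n^2 + n - 6) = (n - 5)*(n - 2)*(n + 3)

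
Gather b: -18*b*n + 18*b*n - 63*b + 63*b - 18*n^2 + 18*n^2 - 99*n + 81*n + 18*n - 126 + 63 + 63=0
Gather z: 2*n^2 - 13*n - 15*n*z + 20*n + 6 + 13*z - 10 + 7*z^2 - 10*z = 2*n^2 + 7*n + 7*z^2 + z*(3 - 15*n) - 4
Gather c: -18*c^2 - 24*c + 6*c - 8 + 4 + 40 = -18*c^2 - 18*c + 36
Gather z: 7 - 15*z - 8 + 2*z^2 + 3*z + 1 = 2*z^2 - 12*z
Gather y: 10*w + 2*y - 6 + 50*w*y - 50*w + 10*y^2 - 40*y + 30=-40*w + 10*y^2 + y*(50*w - 38) + 24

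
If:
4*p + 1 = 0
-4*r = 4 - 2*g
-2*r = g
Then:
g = 1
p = -1/4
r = -1/2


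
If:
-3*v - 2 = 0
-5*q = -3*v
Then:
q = -2/5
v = -2/3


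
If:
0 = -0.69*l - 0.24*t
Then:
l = -0.347826086956522*t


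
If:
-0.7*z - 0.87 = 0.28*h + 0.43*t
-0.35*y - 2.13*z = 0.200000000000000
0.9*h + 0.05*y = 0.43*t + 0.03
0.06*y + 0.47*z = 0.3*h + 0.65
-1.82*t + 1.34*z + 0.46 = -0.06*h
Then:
No Solution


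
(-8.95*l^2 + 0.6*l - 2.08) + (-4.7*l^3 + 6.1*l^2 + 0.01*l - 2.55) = -4.7*l^3 - 2.85*l^2 + 0.61*l - 4.63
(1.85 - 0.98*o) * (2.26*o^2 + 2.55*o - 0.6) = -2.2148*o^3 + 1.682*o^2 + 5.3055*o - 1.11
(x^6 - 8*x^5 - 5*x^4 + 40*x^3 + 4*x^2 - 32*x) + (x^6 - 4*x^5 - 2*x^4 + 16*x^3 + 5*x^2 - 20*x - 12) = 2*x^6 - 12*x^5 - 7*x^4 + 56*x^3 + 9*x^2 - 52*x - 12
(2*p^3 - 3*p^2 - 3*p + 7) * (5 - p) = -2*p^4 + 13*p^3 - 12*p^2 - 22*p + 35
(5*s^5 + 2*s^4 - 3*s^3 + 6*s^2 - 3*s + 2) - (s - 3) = 5*s^5 + 2*s^4 - 3*s^3 + 6*s^2 - 4*s + 5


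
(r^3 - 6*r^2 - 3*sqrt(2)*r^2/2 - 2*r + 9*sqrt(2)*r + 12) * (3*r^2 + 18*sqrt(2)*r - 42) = 3*r^5 - 18*r^4 + 27*sqrt(2)*r^4/2 - 81*sqrt(2)*r^3 - 102*r^3 + 27*sqrt(2)*r^2 + 612*r^2 - 162*sqrt(2)*r + 84*r - 504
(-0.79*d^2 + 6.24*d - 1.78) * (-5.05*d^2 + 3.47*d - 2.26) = 3.9895*d^4 - 34.2533*d^3 + 32.4272*d^2 - 20.279*d + 4.0228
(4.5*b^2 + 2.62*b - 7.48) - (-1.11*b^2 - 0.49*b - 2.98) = 5.61*b^2 + 3.11*b - 4.5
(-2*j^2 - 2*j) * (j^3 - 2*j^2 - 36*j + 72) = -2*j^5 + 2*j^4 + 76*j^3 - 72*j^2 - 144*j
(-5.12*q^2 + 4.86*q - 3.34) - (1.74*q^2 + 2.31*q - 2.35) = -6.86*q^2 + 2.55*q - 0.99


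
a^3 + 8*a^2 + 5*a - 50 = (a - 2)*(a + 5)^2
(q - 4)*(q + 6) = q^2 + 2*q - 24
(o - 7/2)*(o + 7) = o^2 + 7*o/2 - 49/2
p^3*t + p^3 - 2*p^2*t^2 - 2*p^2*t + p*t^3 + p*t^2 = (-p + t)^2*(p*t + p)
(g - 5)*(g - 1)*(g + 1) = g^3 - 5*g^2 - g + 5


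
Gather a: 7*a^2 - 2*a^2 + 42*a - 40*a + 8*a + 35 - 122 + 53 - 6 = 5*a^2 + 10*a - 40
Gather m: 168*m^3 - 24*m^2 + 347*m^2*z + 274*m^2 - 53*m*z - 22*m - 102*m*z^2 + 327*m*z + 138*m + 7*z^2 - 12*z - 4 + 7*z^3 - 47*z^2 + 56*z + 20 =168*m^3 + m^2*(347*z + 250) + m*(-102*z^2 + 274*z + 116) + 7*z^3 - 40*z^2 + 44*z + 16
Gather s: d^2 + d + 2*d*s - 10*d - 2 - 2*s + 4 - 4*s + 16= d^2 - 9*d + s*(2*d - 6) + 18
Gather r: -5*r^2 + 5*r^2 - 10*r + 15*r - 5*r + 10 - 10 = 0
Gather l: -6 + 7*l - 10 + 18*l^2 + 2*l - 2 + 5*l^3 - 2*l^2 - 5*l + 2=5*l^3 + 16*l^2 + 4*l - 16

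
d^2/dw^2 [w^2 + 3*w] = 2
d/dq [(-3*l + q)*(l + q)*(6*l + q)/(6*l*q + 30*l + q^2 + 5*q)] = (3*l^2 - 10*l + q^2 + 10*q)/(q^2 + 10*q + 25)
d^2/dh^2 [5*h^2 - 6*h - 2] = 10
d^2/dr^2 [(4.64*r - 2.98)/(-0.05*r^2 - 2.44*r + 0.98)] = (-(0.1*r + 2.44)*(0.2*r + 4.88)*(4.64*r - 2.98) + (1.392*r + 22.3452)*(0.05*r^2 + 2.44*r - 0.98))/(0.05*r^2 + 2.44*r - 0.98)^3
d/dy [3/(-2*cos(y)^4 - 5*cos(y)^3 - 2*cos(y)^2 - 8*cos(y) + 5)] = -3*(10*cos(y) + 15*cos(2*y)/2 + 2*cos(3*y) + 31/2)*sin(y)/(2*cos(y)^4 + 5*cos(y)^3 + 2*cos(y)^2 + 8*cos(y) - 5)^2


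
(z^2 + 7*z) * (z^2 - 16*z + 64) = z^4 - 9*z^3 - 48*z^2 + 448*z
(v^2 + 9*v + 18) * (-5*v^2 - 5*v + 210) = -5*v^4 - 50*v^3 + 75*v^2 + 1800*v + 3780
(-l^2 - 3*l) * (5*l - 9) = -5*l^3 - 6*l^2 + 27*l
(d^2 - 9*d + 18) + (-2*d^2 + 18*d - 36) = -d^2 + 9*d - 18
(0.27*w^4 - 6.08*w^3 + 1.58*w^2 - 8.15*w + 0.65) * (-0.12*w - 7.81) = -0.0324*w^5 - 1.3791*w^4 + 47.2952*w^3 - 11.3618*w^2 + 63.5735*w - 5.0765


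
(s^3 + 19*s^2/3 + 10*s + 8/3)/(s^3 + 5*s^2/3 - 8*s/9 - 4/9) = 3*(s + 4)/(3*s - 2)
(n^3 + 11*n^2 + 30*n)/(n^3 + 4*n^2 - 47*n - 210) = n/(n - 7)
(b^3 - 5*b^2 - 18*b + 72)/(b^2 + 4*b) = b - 9 + 18/b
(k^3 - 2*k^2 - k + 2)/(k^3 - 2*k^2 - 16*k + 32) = (k^2 - 1)/(k^2 - 16)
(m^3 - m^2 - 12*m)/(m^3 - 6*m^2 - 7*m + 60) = m/(m - 5)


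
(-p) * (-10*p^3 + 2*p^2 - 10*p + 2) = 10*p^4 - 2*p^3 + 10*p^2 - 2*p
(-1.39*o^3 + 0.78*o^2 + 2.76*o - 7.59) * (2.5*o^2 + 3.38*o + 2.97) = -3.475*o^5 - 2.7482*o^4 + 5.4081*o^3 - 7.3296*o^2 - 17.457*o - 22.5423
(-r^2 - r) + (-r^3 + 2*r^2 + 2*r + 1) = -r^3 + r^2 + r + 1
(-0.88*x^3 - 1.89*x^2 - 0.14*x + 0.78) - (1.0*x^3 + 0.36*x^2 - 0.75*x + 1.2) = -1.88*x^3 - 2.25*x^2 + 0.61*x - 0.42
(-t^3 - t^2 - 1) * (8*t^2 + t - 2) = -8*t^5 - 9*t^4 + t^3 - 6*t^2 - t + 2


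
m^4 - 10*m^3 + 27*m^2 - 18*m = m*(m - 6)*(m - 3)*(m - 1)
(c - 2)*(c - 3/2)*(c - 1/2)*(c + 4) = c^4 - 45*c^2/4 + 35*c/2 - 6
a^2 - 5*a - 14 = (a - 7)*(a + 2)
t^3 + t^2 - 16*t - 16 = (t - 4)*(t + 1)*(t + 4)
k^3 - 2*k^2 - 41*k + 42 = (k - 7)*(k - 1)*(k + 6)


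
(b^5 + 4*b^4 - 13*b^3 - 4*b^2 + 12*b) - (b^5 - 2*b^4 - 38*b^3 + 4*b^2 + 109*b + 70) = 6*b^4 + 25*b^3 - 8*b^2 - 97*b - 70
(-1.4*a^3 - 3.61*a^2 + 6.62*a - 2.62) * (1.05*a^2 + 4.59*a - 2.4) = -1.47*a^5 - 10.2165*a^4 - 6.2589*a^3 + 36.2988*a^2 - 27.9138*a + 6.288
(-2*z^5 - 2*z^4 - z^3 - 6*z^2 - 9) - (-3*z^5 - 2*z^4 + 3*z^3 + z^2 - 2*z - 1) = z^5 - 4*z^3 - 7*z^2 + 2*z - 8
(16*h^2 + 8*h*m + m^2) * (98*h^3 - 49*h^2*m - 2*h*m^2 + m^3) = 1568*h^5 - 326*h^3*m^2 - 49*h^2*m^3 + 6*h*m^4 + m^5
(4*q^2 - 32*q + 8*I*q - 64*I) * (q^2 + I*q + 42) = 4*q^4 - 32*q^3 + 12*I*q^3 + 160*q^2 - 96*I*q^2 - 1280*q + 336*I*q - 2688*I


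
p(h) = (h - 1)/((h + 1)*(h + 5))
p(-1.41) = 1.64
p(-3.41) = 1.15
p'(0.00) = 0.44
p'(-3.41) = -0.51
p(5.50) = 0.07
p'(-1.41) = 2.86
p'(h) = -(h - 1)/((h + 1)*(h + 5)^2) - (h - 1)/((h + 1)^2*(h + 5)) + 1/((h + 1)*(h + 5))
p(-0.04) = -0.22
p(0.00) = -0.20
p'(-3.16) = -0.34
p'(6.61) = -0.00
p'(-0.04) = 0.48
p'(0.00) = 0.44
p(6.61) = 0.06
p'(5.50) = -0.00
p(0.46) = -0.07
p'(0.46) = 0.18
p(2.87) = 0.06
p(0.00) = -0.20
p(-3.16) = 1.05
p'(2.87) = 0.01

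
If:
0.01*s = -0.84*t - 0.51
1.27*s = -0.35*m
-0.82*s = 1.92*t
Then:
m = -5.31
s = 1.46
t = -0.62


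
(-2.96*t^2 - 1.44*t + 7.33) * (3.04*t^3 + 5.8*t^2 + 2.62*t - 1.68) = -8.9984*t^5 - 21.5456*t^4 + 6.176*t^3 + 43.714*t^2 + 21.6238*t - 12.3144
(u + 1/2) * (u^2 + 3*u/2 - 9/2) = u^3 + 2*u^2 - 15*u/4 - 9/4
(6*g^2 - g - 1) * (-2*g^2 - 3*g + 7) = -12*g^4 - 16*g^3 + 47*g^2 - 4*g - 7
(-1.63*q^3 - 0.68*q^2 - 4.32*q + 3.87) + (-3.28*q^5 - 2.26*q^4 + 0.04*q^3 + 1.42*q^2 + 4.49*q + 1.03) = -3.28*q^5 - 2.26*q^4 - 1.59*q^3 + 0.74*q^2 + 0.17*q + 4.9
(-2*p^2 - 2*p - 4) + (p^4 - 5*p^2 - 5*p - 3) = p^4 - 7*p^2 - 7*p - 7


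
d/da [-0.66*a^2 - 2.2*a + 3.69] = -1.32*a - 2.2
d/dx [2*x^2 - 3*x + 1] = 4*x - 3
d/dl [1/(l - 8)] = -1/(l - 8)^2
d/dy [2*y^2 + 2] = 4*y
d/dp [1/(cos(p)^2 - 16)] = 2*sin(p)*cos(p)/(cos(p)^2 - 16)^2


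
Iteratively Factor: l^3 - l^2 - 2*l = (l - 2)*(l^2 + l) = (l - 2)*(l + 1)*(l)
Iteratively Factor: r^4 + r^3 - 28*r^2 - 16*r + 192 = (r + 4)*(r^3 - 3*r^2 - 16*r + 48) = (r + 4)^2*(r^2 - 7*r + 12) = (r - 4)*(r + 4)^2*(r - 3)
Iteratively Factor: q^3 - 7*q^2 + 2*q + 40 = (q - 5)*(q^2 - 2*q - 8) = (q - 5)*(q - 4)*(q + 2)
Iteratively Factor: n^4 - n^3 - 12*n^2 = (n + 3)*(n^3 - 4*n^2) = (n - 4)*(n + 3)*(n^2) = n*(n - 4)*(n + 3)*(n)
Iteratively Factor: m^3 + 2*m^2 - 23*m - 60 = (m + 3)*(m^2 - m - 20) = (m - 5)*(m + 3)*(m + 4)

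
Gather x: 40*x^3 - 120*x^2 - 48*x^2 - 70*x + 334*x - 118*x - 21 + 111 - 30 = 40*x^3 - 168*x^2 + 146*x + 60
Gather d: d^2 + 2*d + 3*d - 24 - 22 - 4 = d^2 + 5*d - 50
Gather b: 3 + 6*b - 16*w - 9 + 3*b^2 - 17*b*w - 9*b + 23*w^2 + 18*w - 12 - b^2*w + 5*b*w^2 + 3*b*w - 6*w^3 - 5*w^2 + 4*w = b^2*(3 - w) + b*(5*w^2 - 14*w - 3) - 6*w^3 + 18*w^2 + 6*w - 18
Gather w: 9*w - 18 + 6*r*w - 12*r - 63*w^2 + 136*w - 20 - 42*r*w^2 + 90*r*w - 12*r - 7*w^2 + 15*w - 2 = -24*r + w^2*(-42*r - 70) + w*(96*r + 160) - 40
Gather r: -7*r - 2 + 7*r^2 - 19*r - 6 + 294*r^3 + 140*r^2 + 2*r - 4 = 294*r^3 + 147*r^2 - 24*r - 12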